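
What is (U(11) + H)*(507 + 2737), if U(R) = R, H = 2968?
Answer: 9663876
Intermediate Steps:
(U(11) + H)*(507 + 2737) = (11 + 2968)*(507 + 2737) = 2979*3244 = 9663876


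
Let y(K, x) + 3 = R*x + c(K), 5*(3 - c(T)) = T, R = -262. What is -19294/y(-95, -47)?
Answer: -19294/12333 ≈ -1.5644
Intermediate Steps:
c(T) = 3 - T/5
y(K, x) = -262*x - K/5 (y(K, x) = -3 + (-262*x + (3 - K/5)) = -3 + (3 - 262*x - K/5) = -262*x - K/5)
-19294/y(-95, -47) = -19294/(-262*(-47) - ⅕*(-95)) = -19294/(12314 + 19) = -19294/12333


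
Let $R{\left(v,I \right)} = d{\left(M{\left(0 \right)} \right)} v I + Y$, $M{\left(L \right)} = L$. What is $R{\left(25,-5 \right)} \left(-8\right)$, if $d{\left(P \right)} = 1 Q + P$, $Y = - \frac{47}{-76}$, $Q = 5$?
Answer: $\frac{94906}{19} \approx 4995.1$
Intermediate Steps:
$Y = \frac{47}{76}$ ($Y = \left(-47\right) \left(- \frac{1}{76}\right) = \frac{47}{76} \approx 0.61842$)
$d{\left(P \right)} = 5 + P$ ($d{\left(P \right)} = 1 \cdot 5 + P = 5 + P$)
$R{\left(v,I \right)} = \frac{47}{76} + 5 I v$ ($R{\left(v,I \right)} = \left(5 + 0\right) v I + \frac{47}{76} = 5 v I + \frac{47}{76} = 5 I v + \frac{47}{76} = \frac{47}{76} + 5 I v$)
$R{\left(25,-5 \right)} \left(-8\right) = \left(\frac{47}{76} + 5 \left(-5\right) 25\right) \left(-8\right) = \left(\frac{47}{76} - 625\right) \left(-8\right) = \left(- \frac{47453}{76}\right) \left(-8\right) = \frac{94906}{19}$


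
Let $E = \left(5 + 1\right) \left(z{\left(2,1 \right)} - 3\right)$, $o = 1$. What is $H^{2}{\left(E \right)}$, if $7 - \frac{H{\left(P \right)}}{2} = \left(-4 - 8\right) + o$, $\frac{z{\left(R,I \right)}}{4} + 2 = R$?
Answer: $1296$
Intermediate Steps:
$z{\left(R,I \right)} = -8 + 4 R$
$E = -18$ ($E = \left(5 + 1\right) \left(\left(-8 + 4 \cdot 2\right) - 3\right) = 6 \left(\left(-8 + 8\right) - 3\right) = 6 \left(0 - 3\right) = 6 \left(-3\right) = -18$)
$H{\left(P \right)} = 36$ ($H{\left(P \right)} = 14 - 2 \left(\left(-4 - 8\right) + 1\right) = 14 - 2 \left(-12 + 1\right) = 14 - -22 = 14 + 22 = 36$)
$H^{2}{\left(E \right)} = 36^{2} = 1296$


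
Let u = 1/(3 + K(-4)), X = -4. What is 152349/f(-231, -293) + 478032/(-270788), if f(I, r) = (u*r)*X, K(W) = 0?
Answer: 30800647383/79340884 ≈ 388.21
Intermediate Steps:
u = ⅓ (u = 1/(3 + 0) = 1/3 = ⅓ ≈ 0.33333)
f(I, r) = -4*r/3 (f(I, r) = (r/3)*(-4) = -4*r/3)
152349/f(-231, -293) + 478032/(-270788) = 152349/((-4/3*(-293))) + 478032/(-270788) = 152349/(1172/3) + 478032*(-1/270788) = 152349*(3/1172) - 119508/67697 = 457047/1172 - 119508/67697 = 30800647383/79340884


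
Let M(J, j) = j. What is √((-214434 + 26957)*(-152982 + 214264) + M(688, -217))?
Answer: I*√11488965731 ≈ 1.0719e+5*I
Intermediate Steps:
√((-214434 + 26957)*(-152982 + 214264) + M(688, -217)) = √((-214434 + 26957)*(-152982 + 214264) - 217) = √(-187477*61282 - 217) = √(-11488965514 - 217) = √(-11488965731) = I*√11488965731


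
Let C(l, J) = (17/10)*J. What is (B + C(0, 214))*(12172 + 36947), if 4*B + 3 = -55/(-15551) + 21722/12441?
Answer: 5757066155512357/322449985 ≈ 1.7854e+7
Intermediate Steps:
B = -60481724/193469991 (B = -¾ + (-55/(-15551) + 21722/12441)/4 = -¾ + (-55*(-1/15551) + 21722*(1/12441))/4 = -¾ + (55/15551 + 21722/12441)/4 = -¾ + (¼)*(338483077/193469991) = -¾ + 338483077/773879964 = -60481724/193469991 ≈ -0.31262)
C(l, J) = 17*J/10 (C(l, J) = (17*(⅒))*J = 17*J/10)
(B + C(0, 214))*(12172 + 36947) = (-60481724/193469991 + (17/10)*214)*(12172 + 36947) = (-60481724/193469991 + 1819/5)*49119 = (351619505009/967349955)*49119 = 5757066155512357/322449985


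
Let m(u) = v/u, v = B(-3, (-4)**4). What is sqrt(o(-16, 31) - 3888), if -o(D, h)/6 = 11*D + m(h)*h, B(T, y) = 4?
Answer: 2*I*sqrt(714) ≈ 53.442*I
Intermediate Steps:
v = 4
m(u) = 4/u
o(D, h) = -24 - 66*D (o(D, h) = -6*(11*D + (4/h)*h) = -6*(11*D + 4) = -6*(4 + 11*D) = -24 - 66*D)
sqrt(o(-16, 31) - 3888) = sqrt((-24 - 66*(-16)) - 3888) = sqrt((-24 + 1056) - 3888) = sqrt(1032 - 3888) = sqrt(-2856) = 2*I*sqrt(714)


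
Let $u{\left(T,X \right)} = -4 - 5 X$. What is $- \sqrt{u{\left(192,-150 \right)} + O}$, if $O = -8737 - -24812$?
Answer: $- 3 \sqrt{1869} \approx -129.7$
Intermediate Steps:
$O = 16075$ ($O = -8737 + 24812 = 16075$)
$- \sqrt{u{\left(192,-150 \right)} + O} = - \sqrt{\left(-4 - -750\right) + 16075} = - \sqrt{\left(-4 + 750\right) + 16075} = - \sqrt{746 + 16075} = - \sqrt{16821} = - 3 \sqrt{1869}$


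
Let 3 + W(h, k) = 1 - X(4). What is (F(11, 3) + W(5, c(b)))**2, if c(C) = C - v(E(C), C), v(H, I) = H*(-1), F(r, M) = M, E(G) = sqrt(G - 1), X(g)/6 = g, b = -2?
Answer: 529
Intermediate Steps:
X(g) = 6*g
E(G) = sqrt(-1 + G)
v(H, I) = -H
c(C) = C + sqrt(-1 + C) (c(C) = C - (-1)*sqrt(-1 + C) = C + sqrt(-1 + C))
W(h, k) = -26 (W(h, k) = -3 + (1 - 6*4) = -3 + (1 - 1*24) = -3 + (1 - 24) = -3 - 23 = -26)
(F(11, 3) + W(5, c(b)))**2 = (3 - 26)**2 = (-23)**2 = 529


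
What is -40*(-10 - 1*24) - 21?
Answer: 1339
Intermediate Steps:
-40*(-10 - 1*24) - 21 = -40*(-10 - 24) - 21 = -40*(-34) - 21 = 1360 - 21 = 1339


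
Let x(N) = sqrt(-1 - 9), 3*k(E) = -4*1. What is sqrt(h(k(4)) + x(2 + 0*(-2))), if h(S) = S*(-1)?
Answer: sqrt(12 + 9*I*sqrt(10))/3 ≈ 1.5436 + 1.0243*I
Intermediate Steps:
k(E) = -4/3 (k(E) = (-4*1)/3 = (1/3)*(-4) = -4/3)
h(S) = -S
x(N) = I*sqrt(10) (x(N) = sqrt(-10) = I*sqrt(10))
sqrt(h(k(4)) + x(2 + 0*(-2))) = sqrt(-1*(-4/3) + I*sqrt(10)) = sqrt(4/3 + I*sqrt(10))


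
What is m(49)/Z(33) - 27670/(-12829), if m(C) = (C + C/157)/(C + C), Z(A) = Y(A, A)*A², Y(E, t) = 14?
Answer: 66232534231/30707776638 ≈ 2.1569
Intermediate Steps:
Z(A) = 14*A²
m(C) = 79/157 (m(C) = (C + C*(1/157))/((2*C)) = (C + C/157)*(1/(2*C)) = (158*C/157)*(1/(2*C)) = 79/157)
m(49)/Z(33) - 27670/(-12829) = 79/(157*((14*33²))) - 27670/(-12829) = 79/(157*((14*1089))) - 27670*(-1/12829) = (79/157)/15246 + 27670/12829 = (79/157)*(1/15246) + 27670/12829 = 79/2393622 + 27670/12829 = 66232534231/30707776638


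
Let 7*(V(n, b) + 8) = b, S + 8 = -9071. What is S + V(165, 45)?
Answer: -63564/7 ≈ -9080.6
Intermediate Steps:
S = -9079 (S = -8 - 9071 = -9079)
V(n, b) = -8 + b/7
S + V(165, 45) = -9079 + (-8 + (⅐)*45) = -9079 + (-8 + 45/7) = -9079 - 11/7 = -63564/7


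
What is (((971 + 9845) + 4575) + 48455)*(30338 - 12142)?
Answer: 1161741816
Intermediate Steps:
(((971 + 9845) + 4575) + 48455)*(30338 - 12142) = ((10816 + 4575) + 48455)*18196 = (15391 + 48455)*18196 = 63846*18196 = 1161741816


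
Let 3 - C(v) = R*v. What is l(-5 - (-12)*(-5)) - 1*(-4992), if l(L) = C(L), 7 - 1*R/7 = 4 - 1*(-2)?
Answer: 5450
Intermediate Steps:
R = 7 (R = 49 - 7*(4 - 1*(-2)) = 49 - 7*(4 + 2) = 49 - 7*6 = 49 - 42 = 7)
C(v) = 3 - 7*v
l(L) = 3 - 7*L
l(-5 - (-12)*(-5)) - 1*(-4992) = (3 - 7*(-5 - (-12)*(-5))) - 1*(-4992) = (3 - 7*(-5 - 3*20)) + 4992 = (3 - 7*(-5 - 60)) + 4992 = (3 - 7*(-65)) + 4992 = (3 + 455) + 4992 = 458 + 4992 = 5450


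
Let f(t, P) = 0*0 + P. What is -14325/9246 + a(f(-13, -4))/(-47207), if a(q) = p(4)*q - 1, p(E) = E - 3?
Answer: -225398015/145491974 ≈ -1.5492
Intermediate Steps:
p(E) = -3 + E
f(t, P) = P (f(t, P) = 0 + P = P)
a(q) = -1 + q (a(q) = (-3 + 4)*q - 1 = 1*q - 1 = q - 1 = -1 + q)
-14325/9246 + a(f(-13, -4))/(-47207) = -14325/9246 + (-1 - 4)/(-47207) = -14325*1/9246 - 5*(-1/47207) = -4775/3082 + 5/47207 = -225398015/145491974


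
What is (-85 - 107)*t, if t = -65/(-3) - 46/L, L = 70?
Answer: -141184/35 ≈ -4033.8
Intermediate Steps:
t = 2206/105 (t = -65/(-3) - 46/70 = -65*(-1/3) - 46*1/70 = 65/3 - 23/35 = 2206/105 ≈ 21.010)
(-85 - 107)*t = (-85 - 107)*(2206/105) = -192*2206/105 = -141184/35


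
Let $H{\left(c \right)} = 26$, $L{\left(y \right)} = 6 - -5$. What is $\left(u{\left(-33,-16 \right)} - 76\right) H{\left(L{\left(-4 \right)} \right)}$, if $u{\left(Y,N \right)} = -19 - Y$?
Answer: $-1612$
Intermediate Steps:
$L{\left(y \right)} = 11$ ($L{\left(y \right)} = 6 + 5 = 11$)
$\left(u{\left(-33,-16 \right)} - 76\right) H{\left(L{\left(-4 \right)} \right)} = \left(\left(-19 - -33\right) - 76\right) 26 = \left(\left(-19 + 33\right) - 76\right) 26 = \left(14 - 76\right) 26 = \left(-62\right) 26 = -1612$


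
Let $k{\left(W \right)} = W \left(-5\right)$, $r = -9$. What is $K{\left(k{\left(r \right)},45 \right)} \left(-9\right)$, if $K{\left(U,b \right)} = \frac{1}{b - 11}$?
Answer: $- \frac{9}{34} \approx -0.26471$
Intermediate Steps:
$k{\left(W \right)} = - 5 W$
$K{\left(U,b \right)} = \frac{1}{-11 + b}$
$K{\left(k{\left(r \right)},45 \right)} \left(-9\right) = \frac{1}{-11 + 45} \left(-9\right) = \frac{1}{34} \left(-9\right) = - \frac{9}{34}$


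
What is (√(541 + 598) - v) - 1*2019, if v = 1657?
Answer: -3676 + √1139 ≈ -3642.3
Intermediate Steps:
(√(541 + 598) - v) - 1*2019 = (√(541 + 598) - 1*1657) - 1*2019 = (√1139 - 1657) - 2019 = (-1657 + √1139) - 2019 = -3676 + √1139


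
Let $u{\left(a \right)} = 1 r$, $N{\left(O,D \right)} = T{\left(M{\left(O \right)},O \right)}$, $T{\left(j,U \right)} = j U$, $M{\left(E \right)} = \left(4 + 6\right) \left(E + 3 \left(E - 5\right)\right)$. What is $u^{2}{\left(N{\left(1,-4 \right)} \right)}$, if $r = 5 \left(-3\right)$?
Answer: $225$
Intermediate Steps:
$M{\left(E \right)} = -150 + 40 E$ ($M{\left(E \right)} = 10 \left(E + 3 \left(-5 + E\right)\right) = 10 \left(E + \left(-15 + 3 E\right)\right) = 10 \left(-15 + 4 E\right) = -150 + 40 E$)
$T{\left(j,U \right)} = U j$
$N{\left(O,D \right)} = O \left(-150 + 40 O\right)$
$r = -15$
$u{\left(a \right)} = -15$ ($u{\left(a \right)} = 1 \left(-15\right) = -15$)
$u^{2}{\left(N{\left(1,-4 \right)} \right)} = \left(-15\right)^{2} = 225$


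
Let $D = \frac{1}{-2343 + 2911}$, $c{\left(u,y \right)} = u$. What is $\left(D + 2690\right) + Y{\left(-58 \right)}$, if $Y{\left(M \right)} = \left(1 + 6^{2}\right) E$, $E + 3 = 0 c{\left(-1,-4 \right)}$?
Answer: $\frac{1464873}{568} \approx 2579.0$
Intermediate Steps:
$D = \frac{1}{568} \approx 0.0017606$
$E = -3$ ($E = -3 + 0 \left(-1\right) = -3 + 0 = -3$)
$Y{\left(M \right)} = -111$ ($Y{\left(M \right)} = \left(1 + 6^{2}\right) \left(-3\right) = \left(1 + 36\right) \left(-3\right) = 37 \left(-3\right) = -111$)
$\left(D + 2690\right) + Y{\left(-58 \right)} = \left(\frac{1}{568} + 2690\right) - 111 = \frac{1527921}{568} - 111 = \frac{1464873}{568}$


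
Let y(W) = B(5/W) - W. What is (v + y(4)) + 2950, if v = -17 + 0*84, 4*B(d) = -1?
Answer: 11715/4 ≈ 2928.8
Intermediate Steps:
B(d) = -¼ (B(d) = (¼)*(-1) = -¼)
v = -17 (v = -17 + 0 = -17)
y(W) = -¼ - W
(v + y(4)) + 2950 = (-17 + (-¼ - 1*4)) + 2950 = (-17 + (-¼ - 4)) + 2950 = (-17 - 17/4) + 2950 = -85/4 + 2950 = 11715/4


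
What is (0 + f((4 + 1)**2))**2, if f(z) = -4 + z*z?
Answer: 385641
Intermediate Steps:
f(z) = -4 + z**2
(0 + f((4 + 1)**2))**2 = (0 + (-4 + ((4 + 1)**2)**2))**2 = (0 + (-4 + (5**2)**2))**2 = (0 + (-4 + 25**2))**2 = (0 + (-4 + 625))**2 = (0 + 621)**2 = 621**2 = 385641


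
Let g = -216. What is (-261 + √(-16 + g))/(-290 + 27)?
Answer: 261/263 - 2*I*√58/263 ≈ 0.9924 - 0.057915*I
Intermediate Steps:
(-261 + √(-16 + g))/(-290 + 27) = (-261 + √(-16 - 216))/(-290 + 27) = (-261 + √(-232))/(-263) = (-261 + 2*I*√58)*(-1/263) = 261/263 - 2*I*√58/263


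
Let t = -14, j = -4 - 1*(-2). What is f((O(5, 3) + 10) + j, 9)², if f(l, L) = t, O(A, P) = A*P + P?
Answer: 196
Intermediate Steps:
O(A, P) = P + A*P
j = -2 (j = -4 + 2 = -2)
f(l, L) = -14
f((O(5, 3) + 10) + j, 9)² = (-14)² = 196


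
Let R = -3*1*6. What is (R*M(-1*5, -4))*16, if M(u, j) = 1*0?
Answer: 0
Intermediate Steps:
R = -18 (R = -3*6 = -18)
M(u, j) = 0
(R*M(-1*5, -4))*16 = -18*0*16 = 0*16 = 0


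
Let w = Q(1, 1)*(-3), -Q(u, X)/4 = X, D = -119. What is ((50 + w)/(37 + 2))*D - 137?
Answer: -12721/39 ≈ -326.18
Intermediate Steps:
Q(u, X) = -4*X
w = 12 (w = -4*1*(-3) = -4*(-3) = 12)
((50 + w)/(37 + 2))*D - 137 = ((50 + 12)/(37 + 2))*(-119) - 137 = (62/39)*(-119) - 137 = -7378/39 - 137 = -12721/39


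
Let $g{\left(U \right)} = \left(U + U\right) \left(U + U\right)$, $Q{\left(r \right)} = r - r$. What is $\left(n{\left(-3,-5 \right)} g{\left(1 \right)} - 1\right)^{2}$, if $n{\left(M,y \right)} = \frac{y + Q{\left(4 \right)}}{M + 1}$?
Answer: $81$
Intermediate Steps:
$Q{\left(r \right)} = 0$
$g{\left(U \right)} = 4 U^{2}$ ($g{\left(U \right)} = 2 U 2 U = 4 U^{2}$)
$n{\left(M,y \right)} = \frac{y}{1 + M}$ ($n{\left(M,y \right)} = \frac{y + 0}{M + 1} = \frac{y}{1 + M}$)
$\left(n{\left(-3,-5 \right)} g{\left(1 \right)} - 1\right)^{2} = \left(- \frac{5}{1 - 3} \cdot 4 \cdot 1^{2} - 1\right)^{2} = \left(- \frac{5}{-2} \cdot 4 \cdot 1 - 1\right)^{2} = \left(\left(-5\right) \left(- \frac{1}{2}\right) 4 - 1\right)^{2} = \left(\frac{5}{2} \cdot 4 - 1\right)^{2} = \left(10 - 1\right)^{2} = 9^{2} = 81$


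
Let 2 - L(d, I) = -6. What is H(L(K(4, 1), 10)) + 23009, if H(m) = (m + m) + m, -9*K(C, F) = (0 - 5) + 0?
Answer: 23033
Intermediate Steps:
K(C, F) = 5/9 (K(C, F) = -((0 - 5) + 0)/9 = -(-5 + 0)/9 = -⅑*(-5) = 5/9)
L(d, I) = 8 (L(d, I) = 2 - 1*(-6) = 2 + 6 = 8)
H(m) = 3*m (H(m) = 2*m + m = 3*m)
H(L(K(4, 1), 10)) + 23009 = 3*8 + 23009 = 24 + 23009 = 23033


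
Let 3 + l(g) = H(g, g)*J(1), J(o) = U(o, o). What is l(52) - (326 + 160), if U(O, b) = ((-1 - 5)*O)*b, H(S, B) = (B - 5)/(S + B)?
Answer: -25569/52 ≈ -491.71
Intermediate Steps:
H(S, B) = (-5 + B)/(B + S)
U(O, b) = -6*O*b (U(O, b) = (-6*O)*b = -6*O*b)
J(o) = -6*o**2 (J(o) = -6*o*o = -6*o**2)
l(g) = -3 - 3*(-5 + g)/g (l(g) = -3 + ((-5 + g)/(g + g))*(-6*1**2) = -3 + ((-5 + g)/((2*g)))*(-6*1) = -3 + ((1/(2*g))*(-5 + g))*(-6) = -3 + ((-5 + g)/(2*g))*(-6) = -3 - 3*(-5 + g)/g)
l(52) - (326 + 160) = (-6 + 15/52) - (326 + 160) = (-6 + 15*(1/52)) - 1*486 = (-6 + 15/52) - 486 = -297/52 - 486 = -25569/52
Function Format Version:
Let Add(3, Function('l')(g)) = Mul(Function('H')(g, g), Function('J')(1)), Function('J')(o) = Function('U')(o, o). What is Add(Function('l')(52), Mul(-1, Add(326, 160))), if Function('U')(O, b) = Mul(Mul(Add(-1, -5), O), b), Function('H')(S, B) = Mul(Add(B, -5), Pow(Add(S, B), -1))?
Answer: Rational(-25569, 52) ≈ -491.71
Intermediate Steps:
Function('H')(S, B) = Mul(Pow(Add(B, S), -1), Add(-5, B)) (Function('H')(S, B) = Mul(Add(-5, B), Pow(Add(B, S), -1)) = Mul(Pow(Add(B, S), -1), Add(-5, B)))
Function('U')(O, b) = Mul(-6, O, b) (Function('U')(O, b) = Mul(Mul(-6, O), b) = Mul(-6, O, b))
Function('J')(o) = Mul(-6, Pow(o, 2)) (Function('J')(o) = Mul(-6, o, o) = Mul(-6, Pow(o, 2)))
Function('l')(g) = Add(-3, Mul(-3, Pow(g, -1), Add(-5, g))) (Function('l')(g) = Add(-3, Mul(Mul(Pow(Add(g, g), -1), Add(-5, g)), Mul(-6, Pow(1, 2)))) = Add(-3, Mul(Mul(Pow(Mul(2, g), -1), Add(-5, g)), Mul(-6, 1))) = Add(-3, Mul(Mul(Mul(Rational(1, 2), Pow(g, -1)), Add(-5, g)), -6)) = Add(-3, Mul(Mul(Rational(1, 2), Pow(g, -1), Add(-5, g)), -6)) = Add(-3, Mul(-3, Pow(g, -1), Add(-5, g))))
Add(Function('l')(52), Mul(-1, Add(326, 160))) = Add(Add(-6, Mul(15, Pow(52, -1))), Mul(-1, Add(326, 160))) = Add(Add(-6, Mul(15, Rational(1, 52))), Mul(-1, 486)) = Add(Add(-6, Rational(15, 52)), -486) = Add(Rational(-297, 52), -486) = Rational(-25569, 52)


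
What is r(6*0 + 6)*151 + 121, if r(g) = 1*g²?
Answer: 5557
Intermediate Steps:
r(g) = g²
r(6*0 + 6)*151 + 121 = (6*0 + 6)²*151 + 121 = (0 + 6)²*151 + 121 = 6²*151 + 121 = 36*151 + 121 = 5436 + 121 = 5557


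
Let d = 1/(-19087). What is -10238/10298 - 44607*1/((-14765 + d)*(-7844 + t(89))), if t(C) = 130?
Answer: -195313420616941/196380696966888 ≈ -0.99457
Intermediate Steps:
d = -1/19087 ≈ -5.2392e-5
-10238/10298 - 44607*1/((-14765 + d)*(-7844 + t(89))) = -10238/10298 - 44607*1/((-14765 - 1/19087)*(-7844 + 130)) = -10238*1/10298 - 44607/((-281819556/19087*(-7714))) = -5119/5149 - 44607/2173956054984/19087 = -5119/5149 - 44607*19087/2173956054984 = -5119/5149 - 283804603/724652018328 = -195313420616941/196380696966888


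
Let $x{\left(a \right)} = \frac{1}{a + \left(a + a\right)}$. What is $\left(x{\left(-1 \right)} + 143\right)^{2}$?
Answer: $\frac{183184}{9} \approx 20354.0$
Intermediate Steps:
$x{\left(a \right)} = \frac{1}{3 a}$ ($x{\left(a \right)} = \frac{1}{a + 2 a} = \frac{1}{3 a}$)
$\left(x{\left(-1 \right)} + 143\right)^{2} = \left(\frac{1}{3 \left(-1\right)} + 143\right)^{2} = \left(\frac{1}{3} \left(-1\right) + 143\right)^{2} = \left(- \frac{1}{3} + 143\right)^{2} = \left(\frac{428}{3}\right)^{2} = \frac{183184}{9}$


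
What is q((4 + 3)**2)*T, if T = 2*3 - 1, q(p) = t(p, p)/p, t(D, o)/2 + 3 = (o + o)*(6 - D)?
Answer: -42170/49 ≈ -860.61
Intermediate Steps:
t(D, o) = -6 + 4*o*(6 - D) (t(D, o) = -6 + 2*((o + o)*(6 - D)) = -6 + 2*((2*o)*(6 - D)) = -6 + 2*(2*o*(6 - D)) = -6 + 4*o*(6 - D))
q(p) = (-6 - 4*p**2 + 24*p)/p (q(p) = (-6 + 24*p - 4*p*p)/p = (-6 + 24*p - 4*p**2)/p = (-6 - 4*p**2 + 24*p)/p)
T = 5 (T = 6 - 1 = 5)
q((4 + 3)**2)*T = (24 - 6/(4 + 3)**2 - 4*(4 + 3)**2)*5 = (24 - 6/(7**2) - 4*7**2)*5 = (24 - 6/49 - 4*49)*5 = (24 - 6*1/49 - 196)*5 = (24 - 6/49 - 196)*5 = -8434/49*5 = -42170/49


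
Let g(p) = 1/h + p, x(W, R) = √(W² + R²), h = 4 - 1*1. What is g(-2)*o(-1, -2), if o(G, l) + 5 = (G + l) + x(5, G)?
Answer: 40/3 - 5*√26/3 ≈ 4.8350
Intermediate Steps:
h = 3 (h = 4 - 1 = 3)
x(W, R) = √(R² + W²)
g(p) = ⅓ + p (g(p) = 1/3 + p = ⅓ + p)
o(G, l) = -5 + G + l + √(25 + G²) (o(G, l) = -5 + ((G + l) + √(G² + 5²)) = -5 + ((G + l) + √(G² + 25)) = -5 + ((G + l) + √(25 + G²)) = -5 + (G + l + √(25 + G²)) = -5 + G + l + √(25 + G²))
g(-2)*o(-1, -2) = (⅓ - 2)*(-5 - 1 - 2 + √(25 + (-1)²)) = -5*(-5 - 1 - 2 + √(25 + 1))/3 = -5*(-5 - 1 - 2 + √26)/3 = -5*(-8 + √26)/3 = 40/3 - 5*√26/3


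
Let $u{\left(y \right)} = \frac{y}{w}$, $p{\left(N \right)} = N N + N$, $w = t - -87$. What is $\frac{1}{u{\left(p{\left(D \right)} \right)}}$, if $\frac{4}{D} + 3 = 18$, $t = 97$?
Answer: $\frac{10350}{19} \approx 544.74$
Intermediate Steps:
$D = \frac{4}{15}$ ($D = \frac{4}{-3 + 18} = \frac{4}{15} \approx 0.26667$)
$w = 184$ ($w = 97 - -87 = 97 + 87 = 184$)
$p{\left(N \right)} = N + N^{2}$ ($p{\left(N \right)} = N^{2} + N = N + N^{2}$)
$u{\left(y \right)} = \frac{y}{184}$
$\frac{1}{u{\left(p{\left(D \right)} \right)}} = \frac{1}{\frac{1}{184} \frac{4 \left(1 + \frac{4}{15}\right)}{15}} = \frac{1}{\frac{1}{184} \cdot \frac{4}{15} \cdot \frac{19}{15}} = \frac{1}{\frac{1}{184} \cdot \frac{76}{225}} = \frac{1}{\frac{19}{10350}} = \frac{10350}{19}$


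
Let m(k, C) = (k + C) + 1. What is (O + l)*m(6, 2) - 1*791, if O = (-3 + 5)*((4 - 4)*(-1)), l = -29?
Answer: -1052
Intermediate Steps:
O = 0 (O = 2*(0*(-1)) = 2*0 = 0)
m(k, C) = 1 + C + k (m(k, C) = (C + k) + 1 = 1 + C + k)
(O + l)*m(6, 2) - 1*791 = (0 - 29)*(1 + 2 + 6) - 1*791 = -29*9 - 791 = -261 - 791 = -1052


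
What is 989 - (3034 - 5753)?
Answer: 3708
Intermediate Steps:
989 - (3034 - 5753) = 989 - 1*(-2719) = 989 + 2719 = 3708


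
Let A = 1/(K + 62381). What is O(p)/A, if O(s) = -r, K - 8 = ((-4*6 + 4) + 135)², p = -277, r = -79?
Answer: 5973506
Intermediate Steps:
K = 13233 (K = 8 + ((-4*6 + 4) + 135)² = 8 + ((-24 + 4) + 135)² = 8 + (-20 + 135)² = 8 + 115² = 8 + 13225 = 13233)
O(s) = 79 (O(s) = -1*(-79) = 79)
A = 1/75614 (A = 1/(13233 + 62381) = 1/75614 ≈ 1.3225e-5)
O(p)/A = 79/(1/75614) = 79*75614 = 5973506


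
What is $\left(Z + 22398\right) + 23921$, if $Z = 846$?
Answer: $47165$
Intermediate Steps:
$\left(Z + 22398\right) + 23921 = \left(846 + 22398\right) + 23921 = 23244 + 23921 = 47165$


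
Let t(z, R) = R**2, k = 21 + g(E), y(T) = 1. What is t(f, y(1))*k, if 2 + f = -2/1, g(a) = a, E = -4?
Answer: 17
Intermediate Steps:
f = -4 (f = -2 - 2/1 = -2 - 2*1 = -2 - 2 = -4)
k = 17 (k = 21 - 4 = 17)
t(f, y(1))*k = 1**2*17 = 1*17 = 17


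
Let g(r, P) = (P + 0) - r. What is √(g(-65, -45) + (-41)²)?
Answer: 9*√21 ≈ 41.243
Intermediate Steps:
g(r, P) = P - r
√(g(-65, -45) + (-41)²) = √((-45 - 1*(-65)) + (-41)²) = √((-45 + 65) + 1681) = √(20 + 1681) = √1701 = 9*√21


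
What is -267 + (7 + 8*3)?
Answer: -236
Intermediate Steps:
-267 + (7 + 8*3) = -267 + (7 + 24) = -267 + 31 = -236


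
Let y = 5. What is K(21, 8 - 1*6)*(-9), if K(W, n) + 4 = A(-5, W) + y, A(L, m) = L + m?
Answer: -153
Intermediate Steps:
K(W, n) = -4 + W (K(W, n) = -4 + ((-5 + W) + 5) = -4 + W)
K(21, 8 - 1*6)*(-9) = (-4 + 21)*(-9) = 17*(-9) = -153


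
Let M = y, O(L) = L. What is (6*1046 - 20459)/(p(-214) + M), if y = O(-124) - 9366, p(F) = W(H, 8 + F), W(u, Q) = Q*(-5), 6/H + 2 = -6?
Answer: 14183/8460 ≈ 1.6765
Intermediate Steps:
H = -3/4 (H = 6/(-2 - 6) = 6/(-8) = 6*(-1/8) = -3/4 ≈ -0.75000)
W(u, Q) = -5*Q
p(F) = -40 - 5*F (p(F) = -5*(8 + F) = -40 - 5*F)
y = -9490 (y = -124 - 9366 = -9490)
M = -9490
(6*1046 - 20459)/(p(-214) + M) = (6*1046 - 20459)/((-40 - 5*(-214)) - 9490) = (6276 - 20459)/((-40 + 1070) - 9490) = -14183/(1030 - 9490) = -14183/(-8460) = -14183*(-1/8460) = 14183/8460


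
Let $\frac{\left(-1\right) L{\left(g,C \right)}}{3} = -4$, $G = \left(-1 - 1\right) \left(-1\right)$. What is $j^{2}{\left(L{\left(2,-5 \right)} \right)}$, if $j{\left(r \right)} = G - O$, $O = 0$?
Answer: $4$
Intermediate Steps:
$G = 2$ ($G = \left(-2\right) \left(-1\right) = 2$)
$L{\left(g,C \right)} = 12$ ($L{\left(g,C \right)} = \left(-3\right) \left(-4\right) = 12$)
$j{\left(r \right)} = 2$ ($j{\left(r \right)} = 2 - 0 = 2 + 0 = 2$)
$j^{2}{\left(L{\left(2,-5 \right)} \right)} = 2^{2} = 4$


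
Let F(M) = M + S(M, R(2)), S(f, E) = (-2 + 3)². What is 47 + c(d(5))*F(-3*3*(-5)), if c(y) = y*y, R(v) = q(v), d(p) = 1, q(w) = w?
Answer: 93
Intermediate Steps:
R(v) = v
S(f, E) = 1 (S(f, E) = 1² = 1)
c(y) = y²
F(M) = 1 + M (F(M) = M + 1 = 1 + M)
47 + c(d(5))*F(-3*3*(-5)) = 47 + 1²*(1 - 3*3*(-5)) = 47 + 1*(1 - 9*(-5)) = 47 + 1*(1 + 45) = 47 + 1*46 = 47 + 46 = 93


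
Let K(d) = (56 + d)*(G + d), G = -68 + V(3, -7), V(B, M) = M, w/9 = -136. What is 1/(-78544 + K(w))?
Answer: 1/1438688 ≈ 6.9508e-7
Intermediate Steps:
w = -1224 (w = 9*(-136) = -1224)
G = -75 (G = -68 - 7 = -75)
K(d) = (-75 + d)*(56 + d) (K(d) = (56 + d)*(-75 + d) = (-75 + d)*(56 + d))
1/(-78544 + K(w)) = 1/(-78544 + (-4200 + (-1224)² - 19*(-1224))) = 1/(-78544 + (-4200 + 1498176 + 23256)) = 1/(-78544 + 1517232) = 1/1438688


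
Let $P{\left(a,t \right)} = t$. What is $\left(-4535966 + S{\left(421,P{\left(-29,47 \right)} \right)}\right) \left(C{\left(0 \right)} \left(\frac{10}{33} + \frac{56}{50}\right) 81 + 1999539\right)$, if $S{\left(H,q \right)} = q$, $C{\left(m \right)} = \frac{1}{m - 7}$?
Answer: $- \frac{17459119082520963}{1925} \approx -9.0697 \cdot 10^{12}$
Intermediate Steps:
$C{\left(m \right)} = \frac{1}{-7 + m}$
$\left(-4535966 + S{\left(421,P{\left(-29,47 \right)} \right)}\right) \left(C{\left(0 \right)} \left(\frac{10}{33} + \frac{56}{50}\right) 81 + 1999539\right) = \left(-4535966 + 47\right) \left(\frac{\frac{10}{33} + \frac{56}{50}}{-7 + 0} \cdot 81 + 1999539\right) = - 4535919 \left(\frac{10 \cdot \frac{1}{33} + 56 \cdot \frac{1}{50}}{-7} \cdot 81 + 1999539\right) = - 4535919 \left(- \frac{\frac{10}{33} + \frac{28}{25}}{7} \cdot 81 + 1999539\right) = - 4535919 \left(\left(- \frac{1}{7}\right) \frac{1174}{825} \cdot 81 + 1999539\right) = - 4535919 \left(\left(- \frac{1174}{5775}\right) 81 + 1999539\right) = - 4535919 \left(- \frac{31698}{1925} + 1999539\right) = \left(-4535919\right) \frac{3849080877}{1925} = - \frac{17459119082520963}{1925}$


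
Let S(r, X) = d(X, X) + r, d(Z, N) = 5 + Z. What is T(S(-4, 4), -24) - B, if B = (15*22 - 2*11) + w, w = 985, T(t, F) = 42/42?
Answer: -1292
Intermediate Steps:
S(r, X) = 5 + X + r (S(r, X) = (5 + X) + r = 5 + X + r)
T(t, F) = 1 (T(t, F) = 42*(1/42) = 1)
B = 1293 (B = (15*22 - 2*11) + 985 = (330 - 22) + 985 = 308 + 985 = 1293)
T(S(-4, 4), -24) - B = 1 - 1*1293 = 1 - 1293 = -1292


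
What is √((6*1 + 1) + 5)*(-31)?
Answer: -62*√3 ≈ -107.39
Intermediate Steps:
√((6*1 + 1) + 5)*(-31) = √((6 + 1) + 5)*(-31) = √(7 + 5)*(-31) = √12*(-31) = (2*√3)*(-31) = -62*√3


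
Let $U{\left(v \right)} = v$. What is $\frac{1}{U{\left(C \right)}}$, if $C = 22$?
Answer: $\frac{1}{22} \approx 0.045455$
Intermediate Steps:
$\frac{1}{U{\left(C \right)}} = \frac{1}{22}$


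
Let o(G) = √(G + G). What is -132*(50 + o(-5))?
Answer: -6600 - 132*I*√10 ≈ -6600.0 - 417.42*I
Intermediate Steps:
o(G) = √2*√G (o(G) = √(2*G) = √2*√G)
-132*(50 + o(-5)) = -132*(50 + √2*√(-5)) = -132*(50 + √2*(I*√5)) = -132*(50 + I*√10) = -6600 - 132*I*√10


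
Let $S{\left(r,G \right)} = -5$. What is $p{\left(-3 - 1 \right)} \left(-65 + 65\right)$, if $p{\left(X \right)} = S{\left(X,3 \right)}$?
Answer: $0$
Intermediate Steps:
$p{\left(X \right)} = -5$
$p{\left(-3 - 1 \right)} \left(-65 + 65\right) = - 5 \left(-65 + 65\right) = \left(-5\right) 0 = 0$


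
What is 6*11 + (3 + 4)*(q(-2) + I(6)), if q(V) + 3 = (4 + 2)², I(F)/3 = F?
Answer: 423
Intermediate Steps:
I(F) = 3*F
q(V) = 33 (q(V) = -3 + (4 + 2)² = -3 + 6² = -3 + 36 = 33)
6*11 + (3 + 4)*(q(-2) + I(6)) = 6*11 + (3 + 4)*(33 + 3*6) = 66 + 7*(33 + 18) = 66 + 7*51 = 66 + 357 = 423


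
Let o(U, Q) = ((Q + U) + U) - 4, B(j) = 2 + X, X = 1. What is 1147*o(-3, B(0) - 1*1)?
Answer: -9176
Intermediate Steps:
B(j) = 3 (B(j) = 2 + 1 = 3)
o(U, Q) = -4 + Q + 2*U (o(U, Q) = (Q + 2*U) - 4 = -4 + Q + 2*U)
1147*o(-3, B(0) - 1*1) = 1147*(-4 + (3 - 1*1) + 2*(-3)) = 1147*(-4 + (3 - 1) - 6) = 1147*(-4 + 2 - 6) = 1147*(-8) = -9176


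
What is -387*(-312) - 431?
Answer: 120313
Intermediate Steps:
-387*(-312) - 431 = 120744 - 431 = 120313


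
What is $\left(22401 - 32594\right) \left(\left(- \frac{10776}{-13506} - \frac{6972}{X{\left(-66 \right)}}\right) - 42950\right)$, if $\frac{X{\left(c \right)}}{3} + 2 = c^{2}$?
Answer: $\frac{306477365566580}{700061} \approx 4.3779 \cdot 10^{8}$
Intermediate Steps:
$X{\left(c \right)} = -6 + 3 c^{2}$
$\left(22401 - 32594\right) \left(\left(- \frac{10776}{-13506} - \frac{6972}{X{\left(-66 \right)}}\right) - 42950\right) = \left(22401 - 32594\right) \left(\left(- \frac{10776}{-13506} - \frac{6972}{-6 + 3 \left(-66\right)^{2}}\right) - 42950\right) = - 10193 \left(\left(\left(-10776\right) \left(- \frac{1}{13506}\right) - \frac{6972}{-6 + 3 \cdot 4356}\right) - 42950\right) = - 10193 \left(\left(\frac{1796}{2251} - \frac{6972}{-6 + 13068}\right) - 42950\right) = - 10193 \left(\left(\frac{1796}{2251} - \frac{6972}{13062}\right) - 42950\right) = - 10193 \left(\left(\frac{1796}{2251} - \frac{166}{311}\right) - 42950\right) = - 10193 \left(\frac{184890}{700061} - 42950\right) = \left(-10193\right) \left(- \frac{30067435060}{700061}\right) = \frac{306477365566580}{700061}$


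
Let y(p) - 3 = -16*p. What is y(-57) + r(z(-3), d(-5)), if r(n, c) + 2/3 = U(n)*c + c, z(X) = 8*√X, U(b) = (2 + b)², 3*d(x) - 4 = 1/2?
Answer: 3803/6 + 48*I*√3 ≈ 633.83 + 83.138*I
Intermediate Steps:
d(x) = 3/2 (d(x) = 4/3 + (⅓)/2 = 4/3 + (⅓)*(½) = 4/3 + ⅙ = 3/2)
y(p) = 3 - 16*p
r(n, c) = -⅔ + c + c*(2 + n)² (r(n, c) = -⅔ + ((2 + n)²*c + c) = -⅔ + (c*(2 + n)² + c) = -⅔ + (c + c*(2 + n)²) = -⅔ + c + c*(2 + n)²)
y(-57) + r(z(-3), d(-5)) = (3 - 16*(-57)) + (-⅔ + 3/2 + 3*(2 + 8*√(-3))²/2) = (3 + 912) + (-⅔ + 3/2 + 3*(2 + 8*(I*√3))²/2) = 915 + (-⅔ + 3/2 + 3*(2 + 8*I*√3)²/2) = 915 + (⅚ + 3*(2 + 8*I*√3)²/2) = 5495/6 + 3*(2 + 8*I*√3)²/2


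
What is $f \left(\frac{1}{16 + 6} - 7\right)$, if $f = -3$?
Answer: $\frac{459}{22} \approx 20.864$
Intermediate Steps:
$f \left(\frac{1}{16 + 6} - 7\right) = - 3 \left(\frac{1}{16 + 6} - 7\right) = - 3 \left(\frac{1}{22} - 7\right) = \left(-3\right) \left(- \frac{153}{22}\right) = \frac{459}{22}$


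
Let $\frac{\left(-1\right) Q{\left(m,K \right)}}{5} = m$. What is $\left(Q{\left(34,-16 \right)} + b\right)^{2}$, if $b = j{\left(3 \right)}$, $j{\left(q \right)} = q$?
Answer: $27889$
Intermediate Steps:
$Q{\left(m,K \right)} = - 5 m$
$b = 3$
$\left(Q{\left(34,-16 \right)} + b\right)^{2} = \left(\left(-5\right) 34 + 3\right)^{2} = \left(-170 + 3\right)^{2} = \left(-167\right)^{2} = 27889$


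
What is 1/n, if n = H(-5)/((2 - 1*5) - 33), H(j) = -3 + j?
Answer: 9/2 ≈ 4.5000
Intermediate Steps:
n = 2/9 (n = (-3 - 5)/((2 - 1*5) - 33) = -8/((2 - 5) - 33) = -8/(-3 - 33) = -8/(-36) = -8*(-1/36) = 2/9 ≈ 0.22222)
1/n = 1/(2/9) = 9/2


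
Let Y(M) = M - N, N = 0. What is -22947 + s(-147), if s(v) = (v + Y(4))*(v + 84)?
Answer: -13938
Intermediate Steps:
Y(M) = M (Y(M) = M - 1*0 = M + 0 = M)
s(v) = (4 + v)*(84 + v) (s(v) = (v + 4)*(v + 84) = (4 + v)*(84 + v))
-22947 + s(-147) = -22947 + (336 + (-147)² + 88*(-147)) = -22947 + (336 + 21609 - 12936) = -22947 + 9009 = -13938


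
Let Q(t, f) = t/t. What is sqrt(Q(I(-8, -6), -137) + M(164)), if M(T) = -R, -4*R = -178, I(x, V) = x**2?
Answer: I*sqrt(174)/2 ≈ 6.5955*I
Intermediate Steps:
R = 89/2 (R = -1/4*(-178) = 89/2 ≈ 44.500)
Q(t, f) = 1
M(T) = -89/2 (M(T) = -1*89/2 = -89/2)
sqrt(Q(I(-8, -6), -137) + M(164)) = sqrt(1 - 89/2) = sqrt(-87/2) = I*sqrt(174)/2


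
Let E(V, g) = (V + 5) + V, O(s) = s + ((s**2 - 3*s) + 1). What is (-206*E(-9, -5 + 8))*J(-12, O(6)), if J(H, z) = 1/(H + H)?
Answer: -1339/12 ≈ -111.58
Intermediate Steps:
O(s) = 1 + s**2 - 2*s (O(s) = s + (1 + s**2 - 3*s) = 1 + s**2 - 2*s)
J(H, z) = 1/(2*H)
E(V, g) = 5 + 2*V (E(V, g) = (5 + V) + V = 5 + 2*V)
(-206*E(-9, -5 + 8))*J(-12, O(6)) = (-206*(5 + 2*(-9)))*((1/2)/(-12)) = (-206*(5 - 18))*((1/2)*(-1/12)) = -206*(-13)*(-1/24) = 2678*(-1/24) = -1339/12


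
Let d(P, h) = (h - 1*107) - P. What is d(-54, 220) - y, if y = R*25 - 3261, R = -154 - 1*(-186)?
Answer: 2628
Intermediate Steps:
d(P, h) = -107 + h - P (d(P, h) = (h - 107) - P = (-107 + h) - P = -107 + h - P)
R = 32 (R = -154 + 186 = 32)
y = -2461 (y = 32*25 - 3261 = 800 - 3261 = -2461)
d(-54, 220) - y = (-107 + 220 - 1*(-54)) - 1*(-2461) = (-107 + 220 + 54) + 2461 = 167 + 2461 = 2628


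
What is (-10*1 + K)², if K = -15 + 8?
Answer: 289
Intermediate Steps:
K = -7
(-10*1 + K)² = (-10*1 - 7)² = (-10 - 7)² = (-17)² = 289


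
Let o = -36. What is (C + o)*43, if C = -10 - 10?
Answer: -2408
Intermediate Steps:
C = -20
(C + o)*43 = (-20 - 36)*43 = -56*43 = -2408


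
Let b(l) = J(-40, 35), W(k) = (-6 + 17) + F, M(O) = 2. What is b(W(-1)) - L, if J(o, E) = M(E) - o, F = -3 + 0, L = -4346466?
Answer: 4346508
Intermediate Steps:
F = -3
W(k) = 8 (W(k) = (-6 + 17) - 3 = 11 - 3 = 8)
J(o, E) = 2 - o
b(l) = 42 (b(l) = 2 - 1*(-40) = 2 + 40 = 42)
b(W(-1)) - L = 42 - 1*(-4346466) = 42 + 4346466 = 4346508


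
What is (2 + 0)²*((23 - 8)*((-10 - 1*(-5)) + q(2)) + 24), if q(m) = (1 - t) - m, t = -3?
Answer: -84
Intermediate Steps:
q(m) = 4 - m (q(m) = (1 - 1*(-3)) - m = (1 + 3) - m = 4 - m)
(2 + 0)²*((23 - 8)*((-10 - 1*(-5)) + q(2)) + 24) = (2 + 0)²*((23 - 8)*((-10 - 1*(-5)) + (4 - 1*2)) + 24) = 2²*(15*((-10 + 5) + (4 - 2)) + 24) = 4*(15*(-5 + 2) + 24) = 4*(15*(-3) + 24) = 4*(-45 + 24) = 4*(-21) = -84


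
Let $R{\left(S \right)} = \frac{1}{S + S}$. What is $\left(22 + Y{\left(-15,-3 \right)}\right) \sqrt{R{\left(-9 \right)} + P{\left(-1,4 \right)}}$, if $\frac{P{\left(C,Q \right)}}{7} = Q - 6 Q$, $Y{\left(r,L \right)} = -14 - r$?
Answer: $\frac{23 i \sqrt{5042}}{6} \approx 272.19 i$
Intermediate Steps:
$R{\left(S \right)} = \frac{1}{2 S}$
$P{\left(C,Q \right)} = - 35 Q$ ($P{\left(C,Q \right)} = 7 \left(Q - 6 Q\right) = 7 \left(- 5 Q\right) = - 35 Q$)
$\left(22 + Y{\left(-15,-3 \right)}\right) \sqrt{R{\left(-9 \right)} + P{\left(-1,4 \right)}} = \left(22 - -1\right) \sqrt{\frac{1}{2 \left(-9\right)} - 140} = \left(22 + \left(-14 + 15\right)\right) \sqrt{\frac{1}{2} \left(- \frac{1}{9}\right) - 140} = \left(22 + 1\right) \sqrt{- \frac{1}{18} - 140} = 23 \sqrt{- \frac{2521}{18}} = 23 \frac{i \sqrt{5042}}{6} = \frac{23 i \sqrt{5042}}{6}$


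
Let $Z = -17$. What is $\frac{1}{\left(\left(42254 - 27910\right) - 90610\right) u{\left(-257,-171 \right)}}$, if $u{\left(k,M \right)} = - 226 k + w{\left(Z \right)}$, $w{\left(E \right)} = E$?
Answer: $- \frac{1}{4428385290} \approx -2.2582 \cdot 10^{-10}$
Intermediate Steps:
$u{\left(k,M \right)} = -17 - 226 k$ ($u{\left(k,M \right)} = - 226 k - 17 = -17 - 226 k$)
$\frac{1}{\left(\left(42254 - 27910\right) - 90610\right) u{\left(-257,-171 \right)}} = \frac{1}{\left(\left(42254 - 27910\right) - 90610\right) \left(-17 - -58082\right)} = \frac{1}{\left(\left(42254 - 27910\right) - 90610\right) \left(-17 + 58082\right)} = \frac{1}{\left(14344 - 90610\right) 58065} = \frac{1}{-76266} \cdot \frac{1}{58065} = \left(- \frac{1}{76266}\right) \frac{1}{58065} = - \frac{1}{4428385290}$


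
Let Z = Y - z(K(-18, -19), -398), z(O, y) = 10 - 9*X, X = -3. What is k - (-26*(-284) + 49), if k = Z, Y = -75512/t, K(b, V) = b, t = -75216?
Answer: -70223501/9402 ≈ -7469.0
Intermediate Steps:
z(O, y) = 37 (z(O, y) = 10 - 9*(-3) = 10 + 27 = 37)
Y = 9439/9402 (Y = -75512/(-75216) = -75512*(-1/75216) = 9439/9402 ≈ 1.0039)
Z = -338435/9402 (Z = 9439/9402 - 1*37 = 9439/9402 - 37 = -338435/9402 ≈ -35.996)
k = -338435/9402 ≈ -35.996
k - (-26*(-284) + 49) = -338435/9402 - (-26*(-284) + 49) = -338435/9402 - (7384 + 49) = -338435/9402 - 1*7433 = -338435/9402 - 7433 = -70223501/9402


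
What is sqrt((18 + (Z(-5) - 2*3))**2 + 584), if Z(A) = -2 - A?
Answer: sqrt(809) ≈ 28.443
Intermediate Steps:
sqrt((18 + (Z(-5) - 2*3))**2 + 584) = sqrt((18 + ((-2 - 1*(-5)) - 2*3))**2 + 584) = sqrt((18 + ((-2 + 5) - 6))**2 + 584) = sqrt((18 + (3 - 6))**2 + 584) = sqrt((18 - 3)**2 + 584) = sqrt(15**2 + 584) = sqrt(225 + 584) = sqrt(809)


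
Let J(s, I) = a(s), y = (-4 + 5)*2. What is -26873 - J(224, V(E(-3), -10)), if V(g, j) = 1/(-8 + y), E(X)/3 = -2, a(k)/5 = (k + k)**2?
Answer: -1030393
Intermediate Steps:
a(k) = 20*k**2 (a(k) = 5*(k + k)**2 = 5*(2*k)**2 = 5*(4*k**2) = 20*k**2)
y = 2 (y = 1*2 = 2)
E(X) = -6 (E(X) = 3*(-2) = -6)
V(g, j) = -1/6 (V(g, j) = 1/(-8 + 2) = 1/(-6) = -1/6)
J(s, I) = 20*s**2
-26873 - J(224, V(E(-3), -10)) = -26873 - 20*224**2 = -26873 - 20*50176 = -26873 - 1*1003520 = -26873 - 1003520 = -1030393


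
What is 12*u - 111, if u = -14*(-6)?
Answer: 897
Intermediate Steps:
u = 84
12*u - 111 = 12*84 - 111 = 1008 - 111 = 897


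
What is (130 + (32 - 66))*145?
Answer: 13920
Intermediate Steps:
(130 + (32 - 66))*145 = (130 - 34)*145 = 96*145 = 13920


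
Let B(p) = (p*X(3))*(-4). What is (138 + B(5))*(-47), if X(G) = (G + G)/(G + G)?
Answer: -5546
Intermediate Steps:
X(G) = 1 (X(G) = (2*G)/((2*G)) = (2*G)*(1/(2*G)) = 1)
B(p) = -4*p (B(p) = (p*1)*(-4) = p*(-4) = -4*p)
(138 + B(5))*(-47) = (138 - 4*5)*(-47) = (138 - 20)*(-47) = 118*(-47) = -5546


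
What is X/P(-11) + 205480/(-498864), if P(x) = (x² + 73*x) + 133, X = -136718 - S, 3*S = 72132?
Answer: 3336898577/11411514 ≈ 292.42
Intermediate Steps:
S = 24044 (S = (⅓)*72132 = 24044)
X = -160762 (X = -136718 - 1*24044 = -136718 - 24044 = -160762)
P(x) = 133 + x² + 73*x
X/P(-11) + 205480/(-498864) = -160762/(133 + (-11)² + 73*(-11)) + 205480/(-498864) = -160762/(133 + 121 - 803) + 205480*(-1/498864) = -160762/(-549) - 25685/62358 = -160762*(-1/549) - 25685/62358 = 160762/549 - 25685/62358 = 3336898577/11411514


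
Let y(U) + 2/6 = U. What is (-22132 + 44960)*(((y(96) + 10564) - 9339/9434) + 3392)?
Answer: 4538916955742/14151 ≈ 3.2075e+8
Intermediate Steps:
y(U) = -⅓ + U
(-22132 + 44960)*(((y(96) + 10564) - 9339/9434) + 3392) = (-22132 + 44960)*((((-⅓ + 96) + 10564) - 9339/9434) + 3392) = 22828*(((287/3 + 10564) - 9339*1/9434) + 3392) = 22828*((31979/3 - 9339/9434) + 3392) = 22828*(301661869/28302 + 3392) = 22828*(397662253/28302) = 4538916955742/14151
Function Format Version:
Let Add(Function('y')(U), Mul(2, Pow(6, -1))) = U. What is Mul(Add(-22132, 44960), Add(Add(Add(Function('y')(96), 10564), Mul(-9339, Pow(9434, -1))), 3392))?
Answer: Rational(4538916955742, 14151) ≈ 3.2075e+8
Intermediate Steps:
Function('y')(U) = Add(Rational(-1, 3), U)
Mul(Add(-22132, 44960), Add(Add(Add(Function('y')(96), 10564), Mul(-9339, Pow(9434, -1))), 3392)) = Mul(Add(-22132, 44960), Add(Add(Add(Add(Rational(-1, 3), 96), 10564), Mul(-9339, Pow(9434, -1))), 3392)) = Mul(22828, Add(Add(Add(Rational(287, 3), 10564), Mul(-9339, Rational(1, 9434))), 3392)) = Mul(22828, Add(Add(Rational(31979, 3), Rational(-9339, 9434)), 3392)) = Mul(22828, Add(Rational(301661869, 28302), 3392)) = Mul(22828, Rational(397662253, 28302)) = Rational(4538916955742, 14151)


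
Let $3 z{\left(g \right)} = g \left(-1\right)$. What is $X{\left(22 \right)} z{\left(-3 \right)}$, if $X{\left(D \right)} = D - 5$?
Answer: $17$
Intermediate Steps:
$X{\left(D \right)} = -5 + D$
$z{\left(g \right)} = - \frac{g}{3}$ ($z{\left(g \right)} = \frac{g \left(-1\right)}{3} = \frac{\left(-1\right) g}{3} = - \frac{g}{3}$)
$X{\left(22 \right)} z{\left(-3 \right)} = \left(-5 + 22\right) \left(\left(- \frac{1}{3}\right) \left(-3\right)\right) = 17 \cdot 1 = 17$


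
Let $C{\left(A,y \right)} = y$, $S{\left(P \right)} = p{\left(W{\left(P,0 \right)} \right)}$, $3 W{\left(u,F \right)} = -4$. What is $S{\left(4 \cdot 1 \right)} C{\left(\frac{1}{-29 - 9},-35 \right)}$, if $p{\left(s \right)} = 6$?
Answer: $-210$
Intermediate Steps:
$W{\left(u,F \right)} = - \frac{4}{3}$ ($W{\left(u,F \right)} = \frac{1}{3} \left(-4\right) = - \frac{4}{3}$)
$S{\left(P \right)} = 6$
$S{\left(4 \cdot 1 \right)} C{\left(\frac{1}{-29 - 9},-35 \right)} = 6 \left(-35\right) = -210$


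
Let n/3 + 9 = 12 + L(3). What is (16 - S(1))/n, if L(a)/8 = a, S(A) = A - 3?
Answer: 2/9 ≈ 0.22222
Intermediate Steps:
S(A) = -3 + A
L(a) = 8*a
n = 81 (n = -27 + 3*(12 + 8*3) = -27 + 3*(12 + 24) = -27 + 3*36 = -27 + 108 = 81)
(16 - S(1))/n = (16 - (-3 + 1))/81 = (16 - 1*(-2))*(1/81) = (16 + 2)*(1/81) = 18*(1/81) = 2/9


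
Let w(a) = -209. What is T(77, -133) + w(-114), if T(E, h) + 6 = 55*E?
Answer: 4020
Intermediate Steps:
T(E, h) = -6 + 55*E
T(77, -133) + w(-114) = (-6 + 55*77) - 209 = (-6 + 4235) - 209 = 4229 - 209 = 4020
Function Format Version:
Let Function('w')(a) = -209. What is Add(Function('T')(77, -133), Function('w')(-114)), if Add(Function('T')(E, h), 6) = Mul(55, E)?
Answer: 4020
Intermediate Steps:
Function('T')(E, h) = Add(-6, Mul(55, E))
Add(Function('T')(77, -133), Function('w')(-114)) = Add(Add(-6, Mul(55, 77)), -209) = Add(Add(-6, 4235), -209) = Add(4229, -209) = 4020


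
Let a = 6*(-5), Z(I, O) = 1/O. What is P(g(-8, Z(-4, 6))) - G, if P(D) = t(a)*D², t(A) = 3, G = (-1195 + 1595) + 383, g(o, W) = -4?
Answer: -735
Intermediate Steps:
G = 783 (G = 400 + 383 = 783)
a = -30
P(D) = 3*D²
P(g(-8, Z(-4, 6))) - G = 3*(-4)² - 1*783 = 3*16 - 783 = 48 - 783 = -735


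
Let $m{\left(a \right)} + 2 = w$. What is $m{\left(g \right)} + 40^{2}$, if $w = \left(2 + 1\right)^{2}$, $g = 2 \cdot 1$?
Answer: $1607$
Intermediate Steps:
$g = 2$
$w = 9$ ($w = 3^{2} = 9$)
$m{\left(a \right)} = 7$ ($m{\left(a \right)} = -2 + 9 = 7$)
$m{\left(g \right)} + 40^{2} = 7 + 40^{2} = 7 + 1600 = 1607$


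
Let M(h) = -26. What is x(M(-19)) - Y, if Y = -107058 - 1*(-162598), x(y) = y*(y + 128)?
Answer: -58192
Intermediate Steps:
x(y) = y*(128 + y)
Y = 55540 (Y = -107058 + 162598 = 55540)
x(M(-19)) - Y = -26*(128 - 26) - 1*55540 = -26*102 - 55540 = -2652 - 55540 = -58192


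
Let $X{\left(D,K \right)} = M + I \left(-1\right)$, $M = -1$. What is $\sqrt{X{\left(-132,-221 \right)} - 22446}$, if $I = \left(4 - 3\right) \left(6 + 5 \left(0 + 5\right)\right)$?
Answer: $i \sqrt{22478} \approx 149.93 i$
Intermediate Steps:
$I = 31$ ($I = 1 \left(6 + 5 \cdot 5\right) = 1 \left(6 + 25\right) = 1 \cdot 31 = 31$)
$X{\left(D,K \right)} = -32$ ($X{\left(D,K \right)} = -1 + 31 \left(-1\right) = -1 - 31 = -32$)
$\sqrt{X{\left(-132,-221 \right)} - 22446} = \sqrt{-32 - 22446} = \sqrt{-22478} = i \sqrt{22478}$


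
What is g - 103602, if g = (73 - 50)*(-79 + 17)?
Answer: -105028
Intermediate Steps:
g = -1426 (g = 23*(-62) = -1426)
g - 103602 = -1426 - 103602 = -105028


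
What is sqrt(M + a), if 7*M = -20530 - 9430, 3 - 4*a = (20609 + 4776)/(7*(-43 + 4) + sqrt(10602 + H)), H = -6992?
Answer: sqrt(-4647556 + 325223*sqrt(10))/(2*sqrt(273 - 19*sqrt(10))) ≈ 65.188*I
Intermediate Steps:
a = 3/4 - 25385/(4*(-273 + 19*sqrt(10))) (a = 3/4 - (20609 + 4776)/(4*(7*(-43 + 4) + sqrt(10602 - 6992))) = 3/4 - 25385/(4*(7*(-39) + sqrt(3610))) = 3/4 - 25385/(4*(-273 + 19*sqrt(10))) ≈ 30.556)
M = -4280 (M = (-20530 - 9430)/7 = (1/7)*(-29960) = -4280)
sqrt(M + a) = sqrt(-4280 + (3571431/141838 + 482315*sqrt(10)/283676)) = sqrt(-603495209/141838 + 482315*sqrt(10)/283676)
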